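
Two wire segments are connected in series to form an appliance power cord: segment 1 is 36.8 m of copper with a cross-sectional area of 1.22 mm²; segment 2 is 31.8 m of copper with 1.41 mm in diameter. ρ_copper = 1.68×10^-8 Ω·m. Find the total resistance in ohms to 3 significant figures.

Segment 1: A = 1.22 mm² = 1.220e-06 m²
R₁ = ρL/A = (1.68×10^-8)(36.8)/(1.220e-06) = 0.5068 Ω
Segment 2: A = π(d/2)² = π(7.0500e-04 m)² = 1.561e-06 m²
R₂ = (1.68×10^-8)(31.8)/(1.561e-06) = 0.3421 Ω
R = R₁ + R₂ = 0.849 Ω

0.849 Ω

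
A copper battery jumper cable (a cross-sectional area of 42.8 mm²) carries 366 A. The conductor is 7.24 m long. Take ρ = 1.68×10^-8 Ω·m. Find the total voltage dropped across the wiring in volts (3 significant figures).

1.04 V

A = 42.8 mm² = 4.280e-05 m²
R = ρL/A = (1.68×10^-8)(7.24)/(4.280e-05) = 0.002842 Ω
V = IR = 366 × 0.002842 = 1.04 V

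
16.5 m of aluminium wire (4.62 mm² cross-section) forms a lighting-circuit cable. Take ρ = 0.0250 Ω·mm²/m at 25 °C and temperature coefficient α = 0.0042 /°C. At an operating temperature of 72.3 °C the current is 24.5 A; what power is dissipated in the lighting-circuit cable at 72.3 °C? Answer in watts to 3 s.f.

ρ = 0.0250 Ω·mm²/m = 2.50×10^-8 Ω·m
A = 4.62 mm² = 4.620e-06 m²
R₍25₎ = ρL/A = (2.50×10^-8)(16.5)/(4.620e-06) = 0.08929 Ω
R₍72.3₎ = R₍25₎(1 + αΔT) = 0.08929 × (1 + 0.0042×47.3) = 0.107 Ω
P = I²R = (24.5)² × 0.107 = 64.2 W

64.2 W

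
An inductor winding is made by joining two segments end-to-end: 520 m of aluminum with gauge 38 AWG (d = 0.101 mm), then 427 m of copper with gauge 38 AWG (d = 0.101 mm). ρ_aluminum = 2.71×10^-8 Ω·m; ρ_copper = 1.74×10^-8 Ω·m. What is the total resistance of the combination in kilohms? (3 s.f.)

2.69 kΩ

Segment 1: A = π(0.101/2 mm)² = π(5.0500e-05 m)² = 8.012e-09 m²
R₁ = ρL/A = (2.71×10^-8)(520)/(8.012e-09) = 1759 Ω
R₂ = (1.74×10^-8)(427)/(8.012e-09) = 927.4 Ω
R = R₁ + R₂ = 2.69 kΩ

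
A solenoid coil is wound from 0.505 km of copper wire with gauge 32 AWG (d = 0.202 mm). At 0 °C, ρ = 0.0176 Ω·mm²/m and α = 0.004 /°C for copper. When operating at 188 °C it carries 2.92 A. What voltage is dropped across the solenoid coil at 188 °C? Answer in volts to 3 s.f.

1420 V

ρ = 0.0176 Ω·mm²/m = 1.76×10^-8 Ω·m
A = π(0.202/2 mm)² = π(1.0100e-04 m)² = 3.205e-08 m²
R₍0₎ = ρL/A = (1.76×10^-8)(505)/(3.205e-08) = 277.3 Ω
R₍188₎ = R₍0₎(1 + αΔT) = 277.3 × (1 + 0.004×188) = 485.9 Ω
V = IR = 2.92 × 485.9 = 1420 V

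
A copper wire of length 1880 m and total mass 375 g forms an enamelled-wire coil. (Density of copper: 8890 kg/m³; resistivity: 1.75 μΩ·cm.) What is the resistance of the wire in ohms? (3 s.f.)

1470 Ω

ρ = 1.75 μΩ·cm = 1.75×10^-8 Ω·m
A = m/(density·L) = 0.375/(8890×1880) = 2.2437e-08 m²
R = ρL/A = (1.75×10^-8)(1880)/(2.2437e-08) = 1470 Ω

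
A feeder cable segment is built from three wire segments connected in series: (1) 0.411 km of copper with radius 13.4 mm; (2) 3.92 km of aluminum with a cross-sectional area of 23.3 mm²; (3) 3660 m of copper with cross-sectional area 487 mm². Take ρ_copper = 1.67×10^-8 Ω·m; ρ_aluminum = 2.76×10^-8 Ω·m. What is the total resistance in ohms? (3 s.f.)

4.78 Ω

Seg 1: A = πr² = π(1.3400e-02 m)² = 5.641e-04 m²
R_1 = (1.67×10^-8)(411)/(5.641e-04) = 0.01217 Ω
Seg 2: A = 23.3 mm² = 2.330e-05 m²
R_2 = (2.76×10^-8)(3920)/(2.330e-05) = 4.643 Ω
Seg 3: A = 487 mm² = 4.870e-04 m²
R_3 = (1.67×10^-8)(3660)/(4.870e-04) = 0.1255 Ω
R_total = R_1 + R_2 + R_3 = 4.78 Ω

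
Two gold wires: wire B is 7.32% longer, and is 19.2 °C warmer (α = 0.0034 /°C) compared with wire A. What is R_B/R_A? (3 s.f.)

1.14

R ∝ ρL/d² with ρ ∝ (1+αΔT), so R_B/R_A = (1 + 7.32/100) × (1 + 0.0034×19.2)
= 1.073 × 1.065 = 1.14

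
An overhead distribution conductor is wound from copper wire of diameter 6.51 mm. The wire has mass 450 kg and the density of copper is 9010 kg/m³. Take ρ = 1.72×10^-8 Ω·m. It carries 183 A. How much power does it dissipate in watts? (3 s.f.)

A = π(d/2)² = π(3.2550e-03 m)² = 3.3285e-05 m²
L = m/(density·A) = 450/(9010×3.3285e-05) = 1500 m
R = ρL/A = (1.72×10^-8)(1500)/(3.3285e-05) = 0.7754 Ω
P = I²R = (183)² × 0.7754 = 26000 W

26000 W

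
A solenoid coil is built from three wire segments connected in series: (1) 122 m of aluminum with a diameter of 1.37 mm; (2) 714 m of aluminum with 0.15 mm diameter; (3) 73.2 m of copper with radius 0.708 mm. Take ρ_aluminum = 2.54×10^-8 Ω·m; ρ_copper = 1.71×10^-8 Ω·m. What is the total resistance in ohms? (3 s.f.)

1030 Ω

Seg 1: A = π(d/2)² = π(6.8500e-04 m)² = 1.474e-06 m²
R_1 = (2.54×10^-8)(122)/(1.474e-06) = 2.102 Ω
Seg 2: A = π(d/2)² = π(7.5000e-05 m)² = 1.767e-08 m²
R_2 = (2.54×10^-8)(714)/(1.767e-08) = 1026 Ω
Seg 3: A = πr² = π(7.0800e-04 m)² = 1.575e-06 m²
R_3 = (1.71×10^-8)(73.2)/(1.575e-06) = 0.7949 Ω
R_total = R_1 + R_2 + R_3 = 1030 Ω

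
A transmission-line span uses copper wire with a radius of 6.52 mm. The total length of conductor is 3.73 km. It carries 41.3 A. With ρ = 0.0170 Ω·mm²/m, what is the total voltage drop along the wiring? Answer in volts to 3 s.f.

ρ = 0.0170 Ω·mm²/m = 1.70×10^-8 Ω·m
A = πr² = π(6.5200e-03 m)² = 1.336e-04 m²
R = ρL/A = (1.70×10^-8)(3730)/(1.336e-04) = 0.4748 Ω
V = IR = 41.3 × 0.4748 = 19.6 V

19.6 V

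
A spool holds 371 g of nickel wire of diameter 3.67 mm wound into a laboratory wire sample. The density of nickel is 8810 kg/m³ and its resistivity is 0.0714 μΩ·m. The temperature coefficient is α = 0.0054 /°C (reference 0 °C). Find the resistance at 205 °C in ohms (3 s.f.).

ρ = 0.0714 μΩ·m = 7.14×10^-8 Ω·m
A = π(d/2)² = π(1.8350e-03 m)² = 1.0578e-05 m²
L = m/(density·A) = 0.371/(8810×1.0578e-05) = 3.981 m
R = ρL/A = (7.14×10^-8)(3.981)/(1.0578e-05) = 0.02687 Ω
R(205 °C) = 0.02687 × (1 + 0.0054×205) = 0.0566 Ω

0.0566 Ω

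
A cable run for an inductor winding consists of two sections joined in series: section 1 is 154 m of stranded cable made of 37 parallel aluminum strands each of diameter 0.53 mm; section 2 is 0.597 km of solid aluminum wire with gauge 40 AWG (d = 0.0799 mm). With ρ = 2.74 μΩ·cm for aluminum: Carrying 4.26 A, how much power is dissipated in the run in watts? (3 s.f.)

59200 W

ρ = 2.74 μΩ·cm = 2.74×10^-8 Ω·m
Section 1: A_strand = π(2.6500e-04)² = 2.206e-07 m²; R₁ = ρL/(N·A_s) = (2.74×10^-8)(154)/(37×2.206e-07) = 0.5169 Ω
Section 2: A = π(0.0799/2 mm)² = π(3.9950e-05 m)² = 5.014e-09 m²
R₂ = (2.74×10^-8)(597)/(5.014e-09) = 3262 Ω
R = R₁ + R₂ = 3263 Ω
P = I²R = (4.26)² × 3263 = 59200 W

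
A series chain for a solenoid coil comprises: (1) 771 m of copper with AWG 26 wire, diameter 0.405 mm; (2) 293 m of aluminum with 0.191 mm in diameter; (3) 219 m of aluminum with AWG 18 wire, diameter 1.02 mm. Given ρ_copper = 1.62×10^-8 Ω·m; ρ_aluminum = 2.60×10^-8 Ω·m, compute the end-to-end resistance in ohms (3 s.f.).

370 Ω

Seg 1: A = π(0.405/2 mm)² = π(2.0250e-04 m)² = 1.288e-07 m²
R_1 = (1.62×10^-8)(771)/(1.288e-07) = 96.95 Ω
Seg 2: A = π(d/2)² = π(9.5500e-05 m)² = 2.865e-08 m²
R_2 = (2.60×10^-8)(293)/(2.865e-08) = 265.9 Ω
Seg 3: A = π(1.02/2 mm)² = π(5.1000e-04 m)² = 8.171e-07 m²
R_3 = (2.60×10^-8)(219)/(8.171e-07) = 6.968 Ω
R_total = R_1 + R_2 + R_3 = 370 Ω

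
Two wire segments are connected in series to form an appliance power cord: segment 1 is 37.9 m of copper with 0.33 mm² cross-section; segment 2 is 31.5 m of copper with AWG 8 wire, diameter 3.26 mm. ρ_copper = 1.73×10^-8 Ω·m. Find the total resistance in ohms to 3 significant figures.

2.05 Ω

Segment 1: A = 0.33 mm² = 3.300e-07 m²
R₁ = ρL/A = (1.73×10^-8)(37.9)/(3.300e-07) = 1.987 Ω
Segment 2: A = π(3.26/2 mm)² = π(1.6300e-03 m)² = 8.347e-06 m²
R₂ = (1.73×10^-8)(31.5)/(8.347e-06) = 0.06529 Ω
R = R₁ + R₂ = 2.05 Ω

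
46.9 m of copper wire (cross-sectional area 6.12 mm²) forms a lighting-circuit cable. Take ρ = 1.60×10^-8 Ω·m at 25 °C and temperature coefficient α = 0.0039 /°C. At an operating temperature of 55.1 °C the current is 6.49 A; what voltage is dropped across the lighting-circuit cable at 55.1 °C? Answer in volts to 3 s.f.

0.889 V

A = 6.12 mm² = 6.120e-06 m²
R₍25₎ = ρL/A = (1.60×10^-8)(46.9)/(6.120e-06) = 0.1226 Ω
R₍55.1₎ = R₍25₎(1 + αΔT) = 0.1226 × (1 + 0.0039×30.1) = 0.137 Ω
V = IR = 6.49 × 0.137 = 0.889 V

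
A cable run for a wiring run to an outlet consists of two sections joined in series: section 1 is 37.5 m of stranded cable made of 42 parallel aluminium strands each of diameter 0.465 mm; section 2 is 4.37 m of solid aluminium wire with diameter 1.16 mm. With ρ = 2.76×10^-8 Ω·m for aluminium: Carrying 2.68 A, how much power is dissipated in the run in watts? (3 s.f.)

Section 1: A_strand = π(2.3250e-04)² = 1.698e-07 m²; R₁ = ρL/(N·A_s) = (2.76×10^-8)(37.5)/(42×1.698e-07) = 0.1451 Ω
Section 2: A = π(d/2)² = π(5.8000e-04 m)² = 1.057e-06 m²
R₂ = (2.76×10^-8)(4.37)/(1.057e-06) = 0.1141 Ω
R = R₁ + R₂ = 0.2592 Ω
P = I²R = (2.68)² × 0.2592 = 1.86 W

1.86 W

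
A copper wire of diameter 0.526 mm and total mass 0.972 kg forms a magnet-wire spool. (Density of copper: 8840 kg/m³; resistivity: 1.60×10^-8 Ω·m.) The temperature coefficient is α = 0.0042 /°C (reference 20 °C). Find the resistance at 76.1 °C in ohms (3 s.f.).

46.0 Ω

A = π(d/2)² = π(2.6300e-04 m)² = 2.1730e-07 m²
L = m/(density·A) = 0.972/(8840×2.1730e-07) = 506 m
R = ρL/A = (1.60×10^-8)(506)/(2.1730e-07) = 37.26 Ω
R(76.1 °C) = 37.26 × (1 + 0.0042×56.1) = 46.0 Ω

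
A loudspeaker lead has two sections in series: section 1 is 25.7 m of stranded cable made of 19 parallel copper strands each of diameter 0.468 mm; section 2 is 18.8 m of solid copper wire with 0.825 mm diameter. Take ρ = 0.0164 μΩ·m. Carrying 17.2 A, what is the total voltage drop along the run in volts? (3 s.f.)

12.1 V

ρ = 0.0164 μΩ·m = 1.64×10^-8 Ω·m
Section 1: A_strand = π(2.3400e-04)² = 1.720e-07 m²; R₁ = ρL/(N·A_s) = (1.64×10^-8)(25.7)/(19×1.720e-07) = 0.129 Ω
Section 2: A = π(d/2)² = π(4.1250e-04 m)² = 5.346e-07 m²
R₂ = (1.64×10^-8)(18.8)/(5.346e-07) = 0.5768 Ω
R = R₁ + R₂ = 0.7057 Ω
V = IR = 17.2 × 0.7057 = 12.1 V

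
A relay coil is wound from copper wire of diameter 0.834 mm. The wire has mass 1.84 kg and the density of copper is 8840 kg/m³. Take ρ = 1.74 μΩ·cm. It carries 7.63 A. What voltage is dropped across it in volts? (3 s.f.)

92.6 V

ρ = 1.74 μΩ·cm = 1.74×10^-8 Ω·m
A = π(d/2)² = π(4.1700e-04 m)² = 5.4629e-07 m²
L = m/(density·A) = 1.84/(8840×5.4629e-07) = 381 m
R = ρL/A = (1.74×10^-8)(381)/(5.4629e-07) = 12.14 Ω
V = IR = 7.63 × 12.14 = 92.6 V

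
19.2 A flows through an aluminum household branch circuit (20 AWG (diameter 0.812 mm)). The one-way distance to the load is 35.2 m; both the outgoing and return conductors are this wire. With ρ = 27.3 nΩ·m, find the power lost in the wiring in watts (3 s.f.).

1370 W

ρ = 27.3 nΩ·m = 2.73×10^-8 Ω·m
A = π(0.812/2 mm)² = π(4.0600e-04 m)² = 5.178e-07 m²
Total conductor length (both ways) L = 2 × 35.2 = 70.4 m
R = ρL/A = (2.73×10^-8)(70.4)/(5.178e-07) = 3.711 Ω
P = I²R = (19.2)² × 3.711 = 1370 W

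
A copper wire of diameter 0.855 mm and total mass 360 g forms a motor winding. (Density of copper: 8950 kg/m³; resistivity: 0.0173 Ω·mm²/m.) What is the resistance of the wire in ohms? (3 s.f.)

2.11 Ω

ρ = 0.0173 Ω·mm²/m = 1.73×10^-8 Ω·m
A = π(d/2)² = π(4.2750e-04 m)² = 5.7415e-07 m²
L = m/(density·A) = 0.36/(8950×5.7415e-07) = 70.06 m
R = ρL/A = (1.73×10^-8)(70.06)/(5.7415e-07) = 2.11 Ω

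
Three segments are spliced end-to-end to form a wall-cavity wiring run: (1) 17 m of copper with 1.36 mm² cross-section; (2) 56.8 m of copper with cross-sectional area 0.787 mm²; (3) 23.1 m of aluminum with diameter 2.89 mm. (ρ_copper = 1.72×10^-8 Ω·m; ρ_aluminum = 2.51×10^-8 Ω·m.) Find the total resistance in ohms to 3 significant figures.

Seg 1: A = 1.36 mm² = 1.360e-06 m²
R_1 = (1.72×10^-8)(17)/(1.360e-06) = 0.215 Ω
Seg 2: A = 0.787 mm² = 7.870e-07 m²
R_2 = (1.72×10^-8)(56.8)/(7.870e-07) = 1.241 Ω
Seg 3: A = π(d/2)² = π(1.4450e-03 m)² = 6.560e-06 m²
R_3 = (2.51×10^-8)(23.1)/(6.560e-06) = 0.08839 Ω
R_total = R_1 + R_2 + R_3 = 1.54 Ω

1.54 Ω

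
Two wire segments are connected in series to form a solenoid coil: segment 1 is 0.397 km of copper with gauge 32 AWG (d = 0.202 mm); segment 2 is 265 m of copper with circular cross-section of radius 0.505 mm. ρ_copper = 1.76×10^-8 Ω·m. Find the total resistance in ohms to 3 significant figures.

Segment 1: A = π(0.202/2 mm)² = π(1.0100e-04 m)² = 3.205e-08 m²
R₁ = ρL/A = (1.76×10^-8)(397)/(3.205e-08) = 218 Ω
Segment 2: A = πr² = π(5.0500e-04 m)² = 8.012e-07 m²
R₂ = (1.76×10^-8)(265)/(8.012e-07) = 5.821 Ω
R = R₁ + R₂ = 224 Ω

224 Ω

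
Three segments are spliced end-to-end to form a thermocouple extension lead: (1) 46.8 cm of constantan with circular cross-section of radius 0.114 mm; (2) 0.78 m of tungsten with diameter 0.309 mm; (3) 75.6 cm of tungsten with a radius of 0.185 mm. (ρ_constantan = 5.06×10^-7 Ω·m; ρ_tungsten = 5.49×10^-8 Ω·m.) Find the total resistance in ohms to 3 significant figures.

Seg 1: A = πr² = π(1.1400e-04 m)² = 4.083e-08 m²
R_1 = (5.06×10^-7)(0.468)/(4.083e-08) = 5.8 Ω
Seg 2: A = π(d/2)² = π(1.5450e-04 m)² = 7.499e-08 m²
R_2 = (5.49×10^-8)(0.78)/(7.499e-08) = 0.571 Ω
Seg 3: A = πr² = π(1.8500e-04 m)² = 1.075e-07 m²
R_3 = (5.49×10^-8)(0.756)/(1.075e-07) = 0.386 Ω
R_total = R_1 + R_2 + R_3 = 6.76 Ω

6.76 Ω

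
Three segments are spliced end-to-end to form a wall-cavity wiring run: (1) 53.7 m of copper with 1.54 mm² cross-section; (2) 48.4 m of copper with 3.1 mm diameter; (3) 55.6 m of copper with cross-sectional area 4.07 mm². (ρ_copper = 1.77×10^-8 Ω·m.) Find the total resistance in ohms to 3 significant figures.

0.973 Ω

Seg 1: A = 1.54 mm² = 1.540e-06 m²
R_1 = (1.77×10^-8)(53.7)/(1.540e-06) = 0.6172 Ω
Seg 2: A = π(d/2)² = π(1.5500e-03 m)² = 7.548e-06 m²
R_2 = (1.77×10^-8)(48.4)/(7.548e-06) = 0.1135 Ω
Seg 3: A = 4.07 mm² = 4.070e-06 m²
R_3 = (1.77×10^-8)(55.6)/(4.070e-06) = 0.2418 Ω
R_total = R_1 + R_2 + R_3 = 0.973 Ω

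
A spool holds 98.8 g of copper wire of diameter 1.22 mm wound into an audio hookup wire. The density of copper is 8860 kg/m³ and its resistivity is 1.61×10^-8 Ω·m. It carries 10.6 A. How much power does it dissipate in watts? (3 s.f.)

14.8 W

A = π(d/2)² = π(6.1000e-04 m)² = 1.1690e-06 m²
L = m/(density·A) = 0.0988/(8860×1.1690e-06) = 9.539 m
R = ρL/A = (1.61×10^-8)(9.539)/(1.1690e-06) = 0.1314 Ω
P = I²R = (10.6)² × 0.1314 = 14.8 W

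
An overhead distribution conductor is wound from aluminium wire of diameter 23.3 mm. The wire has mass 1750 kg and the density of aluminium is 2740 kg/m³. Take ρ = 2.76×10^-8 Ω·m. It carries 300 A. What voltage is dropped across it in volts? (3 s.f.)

29.1 V

A = π(d/2)² = π(1.1650e-02 m)² = 4.2638e-04 m²
L = m/(density·A) = 1750/(2740×4.2638e-04) = 1498 m
R = ρL/A = (2.76×10^-8)(1498)/(4.2638e-04) = 0.09696 Ω
V = IR = 300 × 0.09696 = 29.1 V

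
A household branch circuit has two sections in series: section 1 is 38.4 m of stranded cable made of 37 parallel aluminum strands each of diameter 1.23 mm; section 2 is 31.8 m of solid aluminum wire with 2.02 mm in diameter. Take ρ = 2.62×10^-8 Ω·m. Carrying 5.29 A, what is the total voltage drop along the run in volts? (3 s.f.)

1.50 V

Section 1: A_strand = π(6.1500e-04)² = 1.188e-06 m²; R₁ = ρL/(N·A_s) = (2.62×10^-8)(38.4)/(37×1.188e-06) = 0.02288 Ω
Section 2: A = π(d/2)² = π(1.0100e-03 m)² = 3.205e-06 m²
R₂ = (2.62×10^-8)(31.8)/(3.205e-06) = 0.26 Ω
R = R₁ + R₂ = 0.2829 Ω
V = IR = 5.29 × 0.2829 = 1.50 V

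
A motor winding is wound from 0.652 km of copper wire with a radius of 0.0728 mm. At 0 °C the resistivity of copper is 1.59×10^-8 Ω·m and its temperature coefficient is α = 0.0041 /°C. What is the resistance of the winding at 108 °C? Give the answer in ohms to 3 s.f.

A = πr² = π(7.2800e-05 m)² = 1.665e-08 m²
R₍0°C₎ = ρL/A = (1.59×10^-8)(652)/(1.665e-08) = 622.6 Ω
R = R₀(1 + αΔT) = 622.6(1 + 0.0041×108) = 898 Ω

898 Ω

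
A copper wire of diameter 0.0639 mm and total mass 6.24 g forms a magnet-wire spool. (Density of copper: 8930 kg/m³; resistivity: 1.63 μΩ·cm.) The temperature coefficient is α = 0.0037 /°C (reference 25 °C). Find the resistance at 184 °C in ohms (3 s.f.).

1760 Ω

ρ = 1.63 μΩ·cm = 1.63×10^-8 Ω·m
A = π(d/2)² = π(3.1950e-05 m)² = 3.2069e-09 m²
L = m/(density·A) = 0.00624/(8930×3.2069e-09) = 217.9 m
R = ρL/A = (1.63×10^-8)(217.9)/(3.2069e-09) = 1107 Ω
R(184 °C) = 1107 × (1 + 0.0037×159) = 1760 Ω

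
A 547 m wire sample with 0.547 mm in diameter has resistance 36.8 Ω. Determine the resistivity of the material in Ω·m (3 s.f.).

A = π(d/2)² = π(2.7350e-04 m)² = 2.350e-07 m²
ρ = RA/L = (36.8)(2.350e-07)/(547) = 1.58×10^-8 Ω·m

1.58×10^-8 Ω·m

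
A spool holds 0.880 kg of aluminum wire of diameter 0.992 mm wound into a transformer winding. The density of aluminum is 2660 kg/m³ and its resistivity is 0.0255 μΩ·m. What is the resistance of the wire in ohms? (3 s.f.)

ρ = 0.0255 μΩ·m = 2.55×10^-8 Ω·m
A = π(d/2)² = π(4.9600e-04 m)² = 7.7288e-07 m²
L = m/(density·A) = 0.88/(2660×7.7288e-07) = 428 m
R = ρL/A = (2.55×10^-8)(428)/(7.7288e-07) = 14.1 Ω

14.1 Ω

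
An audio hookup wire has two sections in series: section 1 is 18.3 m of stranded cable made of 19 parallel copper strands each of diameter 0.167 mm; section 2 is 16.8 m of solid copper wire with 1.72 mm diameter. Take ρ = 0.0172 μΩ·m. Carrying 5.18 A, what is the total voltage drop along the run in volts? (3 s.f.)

4.56 V

ρ = 0.0172 μΩ·m = 1.72×10^-8 Ω·m
Section 1: A_strand = π(8.3500e-05)² = 2.190e-08 m²; R₁ = ρL/(N·A_s) = (1.72×10^-8)(18.3)/(19×2.190e-08) = 0.7563 Ω
Section 2: A = π(d/2)² = π(8.6000e-04 m)² = 2.324e-06 m²
R₂ = (1.72×10^-8)(16.8)/(2.324e-06) = 0.1244 Ω
R = R₁ + R₂ = 0.8807 Ω
V = IR = 5.18 × 0.8807 = 4.56 V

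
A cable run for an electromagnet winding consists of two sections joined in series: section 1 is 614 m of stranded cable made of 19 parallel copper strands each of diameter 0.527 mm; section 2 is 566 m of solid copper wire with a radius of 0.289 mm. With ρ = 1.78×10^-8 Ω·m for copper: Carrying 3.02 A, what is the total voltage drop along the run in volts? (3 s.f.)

Section 1: A_strand = π(2.6350e-04)² = 2.181e-07 m²; R₁ = ρL/(N·A_s) = (1.78×10^-8)(614)/(19×2.181e-07) = 2.637 Ω
Section 2: A = πr² = π(2.8900e-04 m)² = 2.624e-07 m²
R₂ = (1.78×10^-8)(566)/(2.624e-07) = 38.4 Ω
R = R₁ + R₂ = 41.03 Ω
V = IR = 3.02 × 41.03 = 124 V

124 V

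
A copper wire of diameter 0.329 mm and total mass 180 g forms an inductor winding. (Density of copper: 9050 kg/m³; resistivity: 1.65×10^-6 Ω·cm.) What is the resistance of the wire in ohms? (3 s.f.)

45.4 Ω

ρ = 1.65×10^-6 Ω·cm = 1.65×10^-8 Ω·m
A = π(d/2)² = π(1.6450e-04 m)² = 8.5012e-08 m²
L = m/(density·A) = 0.18/(9050×8.5012e-08) = 234 m
R = ρL/A = (1.65×10^-8)(234)/(8.5012e-08) = 45.4 Ω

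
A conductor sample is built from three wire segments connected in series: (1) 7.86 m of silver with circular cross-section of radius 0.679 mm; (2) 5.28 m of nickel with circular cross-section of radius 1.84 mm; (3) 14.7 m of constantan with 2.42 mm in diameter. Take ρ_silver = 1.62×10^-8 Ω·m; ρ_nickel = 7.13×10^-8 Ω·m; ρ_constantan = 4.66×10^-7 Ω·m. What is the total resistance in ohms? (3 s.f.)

1.61 Ω

Seg 1: A = πr² = π(6.7900e-04 m)² = 1.448e-06 m²
R_1 = (1.62×10^-8)(7.86)/(1.448e-06) = 0.08791 Ω
Seg 2: A = πr² = π(1.8400e-03 m)² = 1.064e-05 m²
R_2 = (7.13×10^-8)(5.28)/(1.064e-05) = 0.03539 Ω
Seg 3: A = π(d/2)² = π(1.2100e-03 m)² = 4.600e-06 m²
R_3 = (4.66×10^-7)(14.7)/(4.600e-06) = 1.489 Ω
R_total = R_1 + R_2 + R_3 = 1.61 Ω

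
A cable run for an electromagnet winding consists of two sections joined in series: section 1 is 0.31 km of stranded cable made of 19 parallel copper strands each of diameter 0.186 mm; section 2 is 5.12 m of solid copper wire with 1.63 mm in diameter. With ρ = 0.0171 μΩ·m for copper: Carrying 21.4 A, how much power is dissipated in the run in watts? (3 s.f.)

ρ = 0.0171 μΩ·m = 1.71×10^-8 Ω·m
Section 1: A_strand = π(9.3000e-05)² = 2.717e-08 m²; R₁ = ρL/(N·A_s) = (1.71×10^-8)(310)/(19×2.717e-08) = 10.27 Ω
Section 2: A = π(d/2)² = π(8.1500e-04 m)² = 2.087e-06 m²
R₂ = (1.71×10^-8)(5.12)/(2.087e-06) = 0.04196 Ω
R = R₁ + R₂ = 10.31 Ω
P = I²R = (21.4)² × 10.31 = 4720 W

4720 W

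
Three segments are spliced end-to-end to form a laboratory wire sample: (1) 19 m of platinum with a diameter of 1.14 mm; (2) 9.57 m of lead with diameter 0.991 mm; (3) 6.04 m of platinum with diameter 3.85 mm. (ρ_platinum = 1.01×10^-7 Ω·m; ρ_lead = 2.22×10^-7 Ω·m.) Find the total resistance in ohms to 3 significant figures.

Seg 1: A = π(d/2)² = π(5.7000e-04 m)² = 1.021e-06 m²
R_1 = (1.01×10^-7)(19)/(1.021e-06) = 1.88 Ω
Seg 2: A = π(d/2)² = π(4.9550e-04 m)² = 7.713e-07 m²
R_2 = (2.22×10^-7)(9.57)/(7.713e-07) = 2.754 Ω
Seg 3: A = π(d/2)² = π(1.9250e-03 m)² = 1.164e-05 m²
R_3 = (1.01×10^-7)(6.04)/(1.164e-05) = 0.0524 Ω
R_total = R_1 + R_2 + R_3 = 4.69 Ω

4.69 Ω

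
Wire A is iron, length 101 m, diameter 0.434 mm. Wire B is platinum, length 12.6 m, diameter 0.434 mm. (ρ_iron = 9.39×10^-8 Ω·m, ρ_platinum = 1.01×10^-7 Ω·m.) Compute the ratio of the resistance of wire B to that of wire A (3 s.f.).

0.134

R ∝ ρL/d², so R_B/R_A = (ρ_B/ρ_A) × (L_B/L_A)
= (1.01×10^-7/9.39×10^-8) × (12.6/101) = 0.134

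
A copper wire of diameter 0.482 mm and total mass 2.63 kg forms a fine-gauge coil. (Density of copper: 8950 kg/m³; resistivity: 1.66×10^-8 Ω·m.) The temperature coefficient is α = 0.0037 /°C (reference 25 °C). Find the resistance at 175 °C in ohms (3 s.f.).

A = π(d/2)² = π(2.4100e-04 m)² = 1.8247e-07 m²
L = m/(density·A) = 2.63/(8950×1.8247e-07) = 1610 m
R = ρL/A = (1.66×10^-8)(1610)/(1.8247e-07) = 146.5 Ω
R(175 °C) = 146.5 × (1 + 0.0037×150) = 228 Ω

228 Ω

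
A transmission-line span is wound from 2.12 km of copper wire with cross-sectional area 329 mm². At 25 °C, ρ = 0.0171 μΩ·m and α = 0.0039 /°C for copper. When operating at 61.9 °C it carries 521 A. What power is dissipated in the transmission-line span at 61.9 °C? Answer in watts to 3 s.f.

ρ = 0.0171 μΩ·m = 1.71×10^-8 Ω·m
A = 329 mm² = 3.290e-04 m²
R₍25₎ = ρL/A = (1.71×10^-8)(2120)/(3.290e-04) = 0.1102 Ω
R₍61.9₎ = R₍25₎(1 + αΔT) = 0.1102 × (1 + 0.0039×36.9) = 0.126 Ω
P = I²R = (521)² × 0.126 = 34200 W

34200 W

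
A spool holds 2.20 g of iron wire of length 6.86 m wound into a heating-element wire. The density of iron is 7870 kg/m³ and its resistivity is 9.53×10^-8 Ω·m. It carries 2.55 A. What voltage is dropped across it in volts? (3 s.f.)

A = m/(density·L) = 0.0022/(7870×6.86) = 4.0750e-08 m²
R = ρL/A = (9.53×10^-8)(6.86)/(4.0750e-08) = 16.04 Ω
V = IR = 2.55 × 16.04 = 40.9 V

40.9 V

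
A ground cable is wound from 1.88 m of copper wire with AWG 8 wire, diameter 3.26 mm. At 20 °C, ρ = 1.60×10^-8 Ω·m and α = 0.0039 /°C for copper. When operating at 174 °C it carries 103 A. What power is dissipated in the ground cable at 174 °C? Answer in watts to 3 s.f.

61.2 W

A = π(3.26/2 mm)² = π(1.6300e-03 m)² = 8.347e-06 m²
R₍20₎ = ρL/A = (1.60×10^-8)(1.88)/(8.347e-06) = 0.003604 Ω
R₍174₎ = R₍20₎(1 + αΔT) = 0.003604 × (1 + 0.0039×154) = 0.005768 Ω
P = I²R = (103)² × 0.005768 = 61.2 W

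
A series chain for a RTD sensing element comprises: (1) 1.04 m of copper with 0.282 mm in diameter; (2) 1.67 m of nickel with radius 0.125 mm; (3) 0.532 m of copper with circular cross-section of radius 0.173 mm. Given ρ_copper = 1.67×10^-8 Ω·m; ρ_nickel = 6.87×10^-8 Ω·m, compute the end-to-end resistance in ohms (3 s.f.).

Seg 1: A = π(d/2)² = π(1.4100e-04 m)² = 6.246e-08 m²
R_1 = (1.67×10^-8)(1.04)/(6.246e-08) = 0.2781 Ω
Seg 2: A = πr² = π(1.2500e-04 m)² = 4.909e-08 m²
R_2 = (6.87×10^-8)(1.67)/(4.909e-08) = 2.337 Ω
Seg 3: A = πr² = π(1.7300e-04 m)² = 9.402e-08 m²
R_3 = (1.67×10^-8)(0.532)/(9.402e-08) = 0.09449 Ω
R_total = R_1 + R_2 + R_3 = 2.71 Ω

2.71 Ω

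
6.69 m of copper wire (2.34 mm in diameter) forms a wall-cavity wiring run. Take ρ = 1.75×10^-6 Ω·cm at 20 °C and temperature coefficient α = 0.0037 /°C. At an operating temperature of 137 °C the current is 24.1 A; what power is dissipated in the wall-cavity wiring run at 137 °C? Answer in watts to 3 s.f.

22.7 W

ρ = 1.75×10^-6 Ω·cm = 1.75×10^-8 Ω·m
A = π(d/2)² = π(1.1700e-03 m)² = 4.301e-06 m²
R₍20₎ = ρL/A = (1.75×10^-8)(6.69)/(4.301e-06) = 0.02722 Ω
R₍137₎ = R₍20₎(1 + αΔT) = 0.02722 × (1 + 0.0037×117) = 0.03901 Ω
P = I²R = (24.1)² × 0.03901 = 22.7 W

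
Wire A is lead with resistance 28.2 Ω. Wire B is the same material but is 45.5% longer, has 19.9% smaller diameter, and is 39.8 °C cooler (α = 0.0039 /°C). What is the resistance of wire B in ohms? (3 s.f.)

R ∝ ρL/d² with ρ ∝ (1+αΔT), so R_B/R_A = (1 + 45.5/100) × (1 − 19.9/100)⁻² × (1 − 0.0039×39.8)
= 1.455 × 1.559 × 0.8448 = 1.916
R_B = 1.916 × 28.2 = 54.0 Ω

54.0 Ω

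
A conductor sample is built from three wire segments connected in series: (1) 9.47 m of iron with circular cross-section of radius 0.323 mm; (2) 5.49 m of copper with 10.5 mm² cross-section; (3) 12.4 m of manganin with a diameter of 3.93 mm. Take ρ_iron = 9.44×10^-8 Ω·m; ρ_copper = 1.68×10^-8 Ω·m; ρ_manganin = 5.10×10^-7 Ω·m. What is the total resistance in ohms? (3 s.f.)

3.26 Ω

Seg 1: A = πr² = π(3.2300e-04 m)² = 3.278e-07 m²
R_1 = (9.44×10^-8)(9.47)/(3.278e-07) = 2.728 Ω
Seg 2: A = 10.5 mm² = 1.050e-05 m²
R_2 = (1.68×10^-8)(5.49)/(1.050e-05) = 0.008784 Ω
Seg 3: A = π(d/2)² = π(1.9650e-03 m)² = 1.213e-05 m²
R_3 = (5.10×10^-7)(12.4)/(1.213e-05) = 0.5213 Ω
R_total = R_1 + R_2 + R_3 = 3.26 Ω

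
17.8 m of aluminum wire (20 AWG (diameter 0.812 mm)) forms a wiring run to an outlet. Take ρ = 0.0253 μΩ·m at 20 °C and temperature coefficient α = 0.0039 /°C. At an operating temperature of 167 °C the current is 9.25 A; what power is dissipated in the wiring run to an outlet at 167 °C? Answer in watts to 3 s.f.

117 W

ρ = 0.0253 μΩ·m = 2.53×10^-8 Ω·m
A = π(0.812/2 mm)² = π(4.0600e-04 m)² = 5.178e-07 m²
R₍20₎ = ρL/A = (2.53×10^-8)(17.8)/(5.178e-07) = 0.8696 Ω
R₍167₎ = R₍20₎(1 + αΔT) = 0.8696 × (1 + 0.0039×147) = 1.368 Ω
P = I²R = (9.25)² × 1.368 = 117 W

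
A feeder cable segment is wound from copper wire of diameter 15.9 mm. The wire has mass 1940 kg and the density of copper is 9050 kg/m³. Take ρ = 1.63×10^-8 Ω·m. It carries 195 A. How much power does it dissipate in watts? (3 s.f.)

3370 W

A = π(d/2)² = π(7.9500e-03 m)² = 1.9856e-04 m²
L = m/(density·A) = 1940/(9050×1.9856e-04) = 1080 m
R = ρL/A = (1.63×10^-8)(1080)/(1.9856e-04) = 0.08863 Ω
P = I²R = (195)² × 0.08863 = 3370 W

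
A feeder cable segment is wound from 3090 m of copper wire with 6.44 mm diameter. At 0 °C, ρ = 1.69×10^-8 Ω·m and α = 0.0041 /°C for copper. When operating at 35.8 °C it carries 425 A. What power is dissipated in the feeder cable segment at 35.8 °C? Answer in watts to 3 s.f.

3.32×10^5 W

A = π(d/2)² = π(3.2200e-03 m)² = 3.257e-05 m²
R₍0₎ = ρL/A = (1.69×10^-8)(3090)/(3.257e-05) = 1.603 Ω
R₍35.8₎ = R₍0₎(1 + αΔT) = 1.603 × (1 + 0.0041×35.8) = 1.839 Ω
P = I²R = (425)² × 1.839 = 3.32×10^5 W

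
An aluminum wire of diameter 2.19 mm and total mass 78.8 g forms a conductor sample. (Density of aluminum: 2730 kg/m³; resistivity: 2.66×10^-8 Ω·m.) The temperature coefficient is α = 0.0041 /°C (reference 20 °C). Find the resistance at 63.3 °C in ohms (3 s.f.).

0.0637 Ω

A = π(d/2)² = π(1.0950e-03 m)² = 3.7668e-06 m²
L = m/(density·A) = 0.0788/(2730×3.7668e-06) = 7.663 m
R = ρL/A = (2.66×10^-8)(7.663)/(3.7668e-06) = 0.05411 Ω
R(63.3 °C) = 0.05411 × (1 + 0.0041×43.3) = 0.0637 Ω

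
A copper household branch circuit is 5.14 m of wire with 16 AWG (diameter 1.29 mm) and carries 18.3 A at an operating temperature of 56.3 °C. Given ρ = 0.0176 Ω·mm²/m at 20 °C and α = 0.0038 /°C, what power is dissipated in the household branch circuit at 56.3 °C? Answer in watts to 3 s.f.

26.4 W

ρ = 0.0176 Ω·mm²/m = 1.76×10^-8 Ω·m
A = π(1.29/2 mm)² = π(6.4500e-04 m)² = 1.307e-06 m²
R₍20₎ = ρL/A = (1.76×10^-8)(5.14)/(1.307e-06) = 0.06922 Ω
R₍56.3₎ = R₍20₎(1 + αΔT) = 0.06922 × (1 + 0.0038×36.3) = 0.07876 Ω
P = I²R = (18.3)² × 0.07876 = 26.4 W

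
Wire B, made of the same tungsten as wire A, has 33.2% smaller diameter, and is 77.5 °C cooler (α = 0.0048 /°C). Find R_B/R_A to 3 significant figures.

R ∝ ρL/d² with ρ ∝ (1+αΔT), so R_B/R_A = (1 − 33.2/100)⁻² × (1 − 0.0048×77.5)
= 2.241 × 0.628 = 1.41

1.41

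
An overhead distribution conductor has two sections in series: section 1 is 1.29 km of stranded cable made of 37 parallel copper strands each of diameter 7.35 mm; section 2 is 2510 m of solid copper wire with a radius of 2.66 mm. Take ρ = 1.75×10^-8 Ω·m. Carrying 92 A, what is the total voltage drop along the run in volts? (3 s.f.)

183 V

Section 1: A_strand = π(3.6750e-03)² = 4.243e-05 m²; R₁ = ρL/(N·A_s) = (1.75×10^-8)(1290)/(37×4.243e-05) = 0.01438 Ω
Section 2: A = πr² = π(2.6600e-03 m)² = 2.223e-05 m²
R₂ = (1.75×10^-8)(2510)/(2.223e-05) = 1.976 Ω
R = R₁ + R₂ = 1.99 Ω
V = IR = 92 × 1.99 = 183 V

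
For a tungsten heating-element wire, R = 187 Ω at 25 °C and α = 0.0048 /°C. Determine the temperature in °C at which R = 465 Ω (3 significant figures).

335 °C

R = R₀(1 + α(T − T₀)) ⇒ T = T₀ + (R/R₀ − 1)/α
T = 25 + (465/187 − 1)/0.0048 = 25 + (1.487)/0.0048 = 335 °C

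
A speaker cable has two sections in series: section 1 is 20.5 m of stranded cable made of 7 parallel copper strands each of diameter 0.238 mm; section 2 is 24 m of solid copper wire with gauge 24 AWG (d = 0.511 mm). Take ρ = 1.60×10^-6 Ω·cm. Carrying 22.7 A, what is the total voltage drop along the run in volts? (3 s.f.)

ρ = 1.60×10^-6 Ω·cm = 1.60×10^-8 Ω·m
Section 1: A_strand = π(1.1900e-04)² = 4.449e-08 m²; R₁ = ρL/(N·A_s) = (1.60×10^-8)(20.5)/(7×4.449e-08) = 1.053 Ω
Section 2: A = π(0.511/2 mm)² = π(2.5550e-04 m)² = 2.051e-07 m²
R₂ = (1.60×10^-8)(24)/(2.051e-07) = 1.872 Ω
R = R₁ + R₂ = 2.926 Ω
V = IR = 22.7 × 2.926 = 66.4 V

66.4 V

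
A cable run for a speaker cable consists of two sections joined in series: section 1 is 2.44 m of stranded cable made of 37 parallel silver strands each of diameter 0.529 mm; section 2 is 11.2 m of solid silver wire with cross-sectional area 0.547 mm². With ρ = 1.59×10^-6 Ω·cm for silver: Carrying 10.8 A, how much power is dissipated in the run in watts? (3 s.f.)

ρ = 1.59×10^-6 Ω·cm = 1.59×10^-8 Ω·m
Section 1: A_strand = π(2.6450e-04)² = 2.198e-07 m²; R₁ = ρL/(N·A_s) = (1.59×10^-8)(2.44)/(37×2.198e-07) = 0.004771 Ω
Section 2: A = 0.547 mm² = 5.470e-07 m²
R₂ = (1.59×10^-8)(11.2)/(5.470e-07) = 0.3256 Ω
R = R₁ + R₂ = 0.3303 Ω
P = I²R = (10.8)² × 0.3303 = 38.5 W

38.5 W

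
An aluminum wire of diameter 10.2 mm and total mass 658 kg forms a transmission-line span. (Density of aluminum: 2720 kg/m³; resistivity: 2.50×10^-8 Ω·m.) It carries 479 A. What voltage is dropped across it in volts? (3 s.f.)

434 V

A = π(d/2)² = π(5.1000e-03 m)² = 8.1713e-05 m²
L = m/(density·A) = 658/(2720×8.1713e-05) = 2961 m
R = ρL/A = (2.50×10^-8)(2961)/(8.1713e-05) = 0.9058 Ω
V = IR = 479 × 0.9058 = 434 V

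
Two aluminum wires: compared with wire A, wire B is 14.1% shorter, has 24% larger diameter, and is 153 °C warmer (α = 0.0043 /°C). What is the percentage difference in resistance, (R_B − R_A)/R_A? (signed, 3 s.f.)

R ∝ ρL/d² with ρ ∝ (1+αΔT), so R_B/R_A = (1 − 14.1/100) × (1 + 24/100)⁻² × (1 + 0.0043×153)
= 0.859 × 0.6504 × 1.658 = 0.9262
(R_B − R_A)/R_A = 0.9262 − 1 = -7.38%

-7.38%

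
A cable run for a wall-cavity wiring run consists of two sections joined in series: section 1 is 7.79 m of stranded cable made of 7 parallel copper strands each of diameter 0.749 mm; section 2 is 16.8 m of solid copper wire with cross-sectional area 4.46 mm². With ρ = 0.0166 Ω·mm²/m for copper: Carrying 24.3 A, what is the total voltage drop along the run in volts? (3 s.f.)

2.54 V

ρ = 0.0166 Ω·mm²/m = 1.66×10^-8 Ω·m
Section 1: A_strand = π(3.7450e-04)² = 4.406e-07 m²; R₁ = ρL/(N·A_s) = (1.66×10^-8)(7.79)/(7×4.406e-07) = 0.04193 Ω
Section 2: A = 4.46 mm² = 4.460e-06 m²
R₂ = (1.66×10^-8)(16.8)/(4.460e-06) = 0.06253 Ω
R = R₁ + R₂ = 0.1045 Ω
V = IR = 24.3 × 0.1045 = 2.54 V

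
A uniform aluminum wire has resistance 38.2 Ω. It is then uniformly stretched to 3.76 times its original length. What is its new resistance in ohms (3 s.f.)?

Volume constant ⇒ A' = A/k with k = 3.76. R' = ρ(kL)/(A/k) = k²R.
R' = 14.14 × 38.2 = 540 Ω

540 Ω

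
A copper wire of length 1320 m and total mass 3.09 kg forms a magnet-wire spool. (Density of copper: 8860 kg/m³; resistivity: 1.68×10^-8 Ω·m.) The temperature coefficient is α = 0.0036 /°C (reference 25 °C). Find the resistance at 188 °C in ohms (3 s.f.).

A = m/(density·L) = 3.09/(8860×1320) = 2.6421e-07 m²
R = ρL/A = (1.68×10^-8)(1320)/(2.6421e-07) = 83.93 Ω
R(188 °C) = 83.93 × (1 + 0.0036×163) = 133 Ω

133 Ω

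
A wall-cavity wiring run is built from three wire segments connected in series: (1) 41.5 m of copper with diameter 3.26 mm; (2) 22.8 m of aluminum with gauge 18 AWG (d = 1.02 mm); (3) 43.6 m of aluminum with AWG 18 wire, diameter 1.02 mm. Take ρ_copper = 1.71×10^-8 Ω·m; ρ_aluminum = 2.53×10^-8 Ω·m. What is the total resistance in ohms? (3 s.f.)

Seg 1: A = π(d/2)² = π(1.6300e-03 m)² = 8.347e-06 m²
R_1 = (1.71×10^-8)(41.5)/(8.347e-06) = 0.08502 Ω
Seg 2: A = π(1.02/2 mm)² = π(5.1000e-04 m)² = 8.171e-07 m²
R_2 = (2.53×10^-8)(22.8)/(8.171e-07) = 0.7059 Ω
Seg 3: A = π(1.02/2 mm)² = π(5.1000e-04 m)² = 8.171e-07 m²
R_3 = (2.53×10^-8)(43.6)/(8.171e-07) = 1.35 Ω
R_total = R_1 + R_2 + R_3 = 2.14 Ω

2.14 Ω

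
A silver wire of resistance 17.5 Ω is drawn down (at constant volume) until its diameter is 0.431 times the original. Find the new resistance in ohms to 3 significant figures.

507 Ω

Volume constant ⇒ L' = L/r² with r = 0.431. R' = ρL'/A' = ρ(L/r²)/(πr²d₀²/4) = R/r⁴.
R' = 28.98 × 17.5 = 507 Ω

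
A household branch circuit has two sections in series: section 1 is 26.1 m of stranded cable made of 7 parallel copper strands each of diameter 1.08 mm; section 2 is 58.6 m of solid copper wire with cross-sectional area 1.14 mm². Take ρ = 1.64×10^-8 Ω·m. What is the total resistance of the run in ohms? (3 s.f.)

Section 1: A_strand = π(5.4000e-04)² = 9.161e-07 m²; R₁ = ρL/(N·A_s) = (1.64×10^-8)(26.1)/(7×9.161e-07) = 0.06675 Ω
Section 2: A = 1.14 mm² = 1.140e-06 m²
R₂ = (1.64×10^-8)(58.6)/(1.140e-06) = 0.843 Ω
R = R₁ + R₂ = 0.910 Ω

0.910 Ω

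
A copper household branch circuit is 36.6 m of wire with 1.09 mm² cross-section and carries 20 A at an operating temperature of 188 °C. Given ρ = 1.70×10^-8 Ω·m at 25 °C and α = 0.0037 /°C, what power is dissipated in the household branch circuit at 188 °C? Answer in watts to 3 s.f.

A = 1.09 mm² = 1.090e-06 m²
R₍25₎ = ρL/A = (1.70×10^-8)(36.6)/(1.090e-06) = 0.5708 Ω
R₍188₎ = R₍25₎(1 + αΔT) = 0.5708 × (1 + 0.0037×163) = 0.9151 Ω
P = I²R = (20)² × 0.9151 = 366 W

366 W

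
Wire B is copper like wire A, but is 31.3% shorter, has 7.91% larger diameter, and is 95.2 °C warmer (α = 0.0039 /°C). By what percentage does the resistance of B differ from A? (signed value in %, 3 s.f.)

R ∝ ρL/d² with ρ ∝ (1+αΔT), so R_B/R_A = (1 − 31.3/100) × (1 + 7.91/100)⁻² × (1 + 0.0039×95.2)
= 0.687 × 0.8588 × 1.371 = 0.809
(R_B − R_A)/R_A = 0.809 − 1 = -19.1%

-19.1%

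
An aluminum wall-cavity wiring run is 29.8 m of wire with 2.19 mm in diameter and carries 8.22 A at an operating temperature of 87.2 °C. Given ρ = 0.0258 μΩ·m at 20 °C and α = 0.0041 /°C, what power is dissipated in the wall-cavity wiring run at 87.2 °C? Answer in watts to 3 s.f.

17.6 W

ρ = 0.0258 μΩ·m = 2.58×10^-8 Ω·m
A = π(d/2)² = π(1.0950e-03 m)² = 3.767e-06 m²
R₍20₎ = ρL/A = (2.58×10^-8)(29.8)/(3.767e-06) = 0.2041 Ω
R₍87.2₎ = R₍20₎(1 + αΔT) = 0.2041 × (1 + 0.0041×67.2) = 0.2603 Ω
P = I²R = (8.22)² × 0.2603 = 17.6 W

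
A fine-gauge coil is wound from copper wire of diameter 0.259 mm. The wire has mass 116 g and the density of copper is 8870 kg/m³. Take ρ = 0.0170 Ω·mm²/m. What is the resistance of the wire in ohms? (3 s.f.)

ρ = 0.0170 Ω·mm²/m = 1.70×10^-8 Ω·m
A = π(d/2)² = π(1.2950e-04 m)² = 5.2685e-08 m²
L = m/(density·A) = 0.116/(8870×5.2685e-08) = 248.2 m
R = ρL/A = (1.70×10^-8)(248.2)/(5.2685e-08) = 80.1 Ω

80.1 Ω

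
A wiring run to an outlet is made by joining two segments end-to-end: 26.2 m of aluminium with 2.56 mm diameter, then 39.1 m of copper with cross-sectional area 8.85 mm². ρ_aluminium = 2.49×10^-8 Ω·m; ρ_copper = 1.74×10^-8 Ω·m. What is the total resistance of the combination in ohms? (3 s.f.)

0.204 Ω

Segment 1: A = π(d/2)² = π(1.2800e-03 m)² = 5.147e-06 m²
R₁ = ρL/A = (2.49×10^-8)(26.2)/(5.147e-06) = 0.1267 Ω
Segment 2: A = 8.85 mm² = 8.850e-06 m²
R₂ = (1.74×10^-8)(39.1)/(8.850e-06) = 0.07687 Ω
R = R₁ + R₂ = 0.204 Ω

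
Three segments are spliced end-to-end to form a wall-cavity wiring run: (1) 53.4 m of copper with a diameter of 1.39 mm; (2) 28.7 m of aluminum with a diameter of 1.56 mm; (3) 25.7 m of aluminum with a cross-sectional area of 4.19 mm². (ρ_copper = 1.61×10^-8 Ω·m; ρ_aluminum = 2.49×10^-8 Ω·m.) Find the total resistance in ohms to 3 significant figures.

Seg 1: A = π(d/2)² = π(6.9500e-04 m)² = 1.517e-06 m²
R_1 = (1.61×10^-8)(53.4)/(1.517e-06) = 0.5666 Ω
Seg 2: A = π(d/2)² = π(7.8000e-04 m)² = 1.911e-06 m²
R_2 = (2.49×10^-8)(28.7)/(1.911e-06) = 0.3739 Ω
Seg 3: A = 4.19 mm² = 4.190e-06 m²
R_3 = (2.49×10^-8)(25.7)/(4.190e-06) = 0.1527 Ω
R_total = R_1 + R_2 + R_3 = 1.09 Ω

1.09 Ω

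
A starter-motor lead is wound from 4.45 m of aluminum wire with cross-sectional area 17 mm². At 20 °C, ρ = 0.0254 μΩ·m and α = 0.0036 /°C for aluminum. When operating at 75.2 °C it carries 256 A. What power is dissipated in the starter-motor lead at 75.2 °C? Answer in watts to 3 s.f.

ρ = 0.0254 μΩ·m = 2.54×10^-8 Ω·m
A = 17 mm² = 1.700e-05 m²
R₍20₎ = ρL/A = (2.54×10^-8)(4.45)/(1.700e-05) = 0.006649 Ω
R₍75.2₎ = R₍20₎(1 + αΔT) = 0.006649 × (1 + 0.0036×55.2) = 0.00797 Ω
P = I²R = (256)² × 0.00797 = 522 W

522 W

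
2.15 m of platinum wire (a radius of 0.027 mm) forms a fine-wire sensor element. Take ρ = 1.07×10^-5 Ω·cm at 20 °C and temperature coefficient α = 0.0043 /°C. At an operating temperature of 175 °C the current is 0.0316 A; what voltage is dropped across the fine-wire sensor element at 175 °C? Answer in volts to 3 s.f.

5.29 V

ρ = 1.07×10^-5 Ω·cm = 1.07×10^-7 Ω·m
A = πr² = π(2.7000e-05 m)² = 2.290e-09 m²
R₍20₎ = ρL/A = (1.07×10^-7)(2.15)/(2.290e-09) = 100.4 Ω
R₍175₎ = R₍20₎(1 + αΔT) = 100.4 × (1 + 0.0043×155) = 167.4 Ω
V = IR = 0.0316 × 167.4 = 5.29 V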